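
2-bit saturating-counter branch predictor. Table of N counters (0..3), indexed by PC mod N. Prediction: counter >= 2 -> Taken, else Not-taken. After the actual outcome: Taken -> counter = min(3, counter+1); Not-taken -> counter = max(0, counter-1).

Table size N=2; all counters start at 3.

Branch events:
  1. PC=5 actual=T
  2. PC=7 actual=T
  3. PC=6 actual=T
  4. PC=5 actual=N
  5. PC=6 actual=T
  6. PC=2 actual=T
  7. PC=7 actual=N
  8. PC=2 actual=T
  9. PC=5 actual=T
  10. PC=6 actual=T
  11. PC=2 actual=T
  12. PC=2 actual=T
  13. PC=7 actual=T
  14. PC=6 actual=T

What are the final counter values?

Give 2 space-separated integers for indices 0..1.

Answer: 3 3

Derivation:
Ev 1: PC=5 idx=1 pred=T actual=T -> ctr[1]=3
Ev 2: PC=7 idx=1 pred=T actual=T -> ctr[1]=3
Ev 3: PC=6 idx=0 pred=T actual=T -> ctr[0]=3
Ev 4: PC=5 idx=1 pred=T actual=N -> ctr[1]=2
Ev 5: PC=6 idx=0 pred=T actual=T -> ctr[0]=3
Ev 6: PC=2 idx=0 pred=T actual=T -> ctr[0]=3
Ev 7: PC=7 idx=1 pred=T actual=N -> ctr[1]=1
Ev 8: PC=2 idx=0 pred=T actual=T -> ctr[0]=3
Ev 9: PC=5 idx=1 pred=N actual=T -> ctr[1]=2
Ev 10: PC=6 idx=0 pred=T actual=T -> ctr[0]=3
Ev 11: PC=2 idx=0 pred=T actual=T -> ctr[0]=3
Ev 12: PC=2 idx=0 pred=T actual=T -> ctr[0]=3
Ev 13: PC=7 idx=1 pred=T actual=T -> ctr[1]=3
Ev 14: PC=6 idx=0 pred=T actual=T -> ctr[0]=3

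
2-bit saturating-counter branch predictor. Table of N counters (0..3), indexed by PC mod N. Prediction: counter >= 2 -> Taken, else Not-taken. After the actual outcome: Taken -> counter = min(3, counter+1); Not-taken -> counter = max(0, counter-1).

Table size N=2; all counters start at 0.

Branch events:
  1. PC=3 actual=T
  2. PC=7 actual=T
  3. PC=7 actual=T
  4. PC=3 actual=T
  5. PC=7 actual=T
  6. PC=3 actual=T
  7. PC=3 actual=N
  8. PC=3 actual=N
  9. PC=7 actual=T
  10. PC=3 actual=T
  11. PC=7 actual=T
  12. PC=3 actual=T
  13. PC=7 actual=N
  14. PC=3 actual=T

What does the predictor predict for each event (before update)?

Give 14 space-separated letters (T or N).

Ev 1: PC=3 idx=1 pred=N actual=T -> ctr[1]=1
Ev 2: PC=7 idx=1 pred=N actual=T -> ctr[1]=2
Ev 3: PC=7 idx=1 pred=T actual=T -> ctr[1]=3
Ev 4: PC=3 idx=1 pred=T actual=T -> ctr[1]=3
Ev 5: PC=7 idx=1 pred=T actual=T -> ctr[1]=3
Ev 6: PC=3 idx=1 pred=T actual=T -> ctr[1]=3
Ev 7: PC=3 idx=1 pred=T actual=N -> ctr[1]=2
Ev 8: PC=3 idx=1 pred=T actual=N -> ctr[1]=1
Ev 9: PC=7 idx=1 pred=N actual=T -> ctr[1]=2
Ev 10: PC=3 idx=1 pred=T actual=T -> ctr[1]=3
Ev 11: PC=7 idx=1 pred=T actual=T -> ctr[1]=3
Ev 12: PC=3 idx=1 pred=T actual=T -> ctr[1]=3
Ev 13: PC=7 idx=1 pred=T actual=N -> ctr[1]=2
Ev 14: PC=3 idx=1 pred=T actual=T -> ctr[1]=3

Answer: N N T T T T T T N T T T T T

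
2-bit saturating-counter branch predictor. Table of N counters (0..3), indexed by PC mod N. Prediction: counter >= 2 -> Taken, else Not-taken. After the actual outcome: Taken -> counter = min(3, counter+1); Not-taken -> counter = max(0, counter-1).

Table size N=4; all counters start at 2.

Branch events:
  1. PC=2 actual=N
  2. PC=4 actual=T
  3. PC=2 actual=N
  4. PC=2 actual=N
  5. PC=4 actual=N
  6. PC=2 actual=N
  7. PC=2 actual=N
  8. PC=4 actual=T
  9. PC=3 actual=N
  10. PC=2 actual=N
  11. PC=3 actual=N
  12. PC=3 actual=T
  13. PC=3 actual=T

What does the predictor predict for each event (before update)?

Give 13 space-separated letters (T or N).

Ev 1: PC=2 idx=2 pred=T actual=N -> ctr[2]=1
Ev 2: PC=4 idx=0 pred=T actual=T -> ctr[0]=3
Ev 3: PC=2 idx=2 pred=N actual=N -> ctr[2]=0
Ev 4: PC=2 idx=2 pred=N actual=N -> ctr[2]=0
Ev 5: PC=4 idx=0 pred=T actual=N -> ctr[0]=2
Ev 6: PC=2 idx=2 pred=N actual=N -> ctr[2]=0
Ev 7: PC=2 idx=2 pred=N actual=N -> ctr[2]=0
Ev 8: PC=4 idx=0 pred=T actual=T -> ctr[0]=3
Ev 9: PC=3 idx=3 pred=T actual=N -> ctr[3]=1
Ev 10: PC=2 idx=2 pred=N actual=N -> ctr[2]=0
Ev 11: PC=3 idx=3 pred=N actual=N -> ctr[3]=0
Ev 12: PC=3 idx=3 pred=N actual=T -> ctr[3]=1
Ev 13: PC=3 idx=3 pred=N actual=T -> ctr[3]=2

Answer: T T N N T N N T T N N N N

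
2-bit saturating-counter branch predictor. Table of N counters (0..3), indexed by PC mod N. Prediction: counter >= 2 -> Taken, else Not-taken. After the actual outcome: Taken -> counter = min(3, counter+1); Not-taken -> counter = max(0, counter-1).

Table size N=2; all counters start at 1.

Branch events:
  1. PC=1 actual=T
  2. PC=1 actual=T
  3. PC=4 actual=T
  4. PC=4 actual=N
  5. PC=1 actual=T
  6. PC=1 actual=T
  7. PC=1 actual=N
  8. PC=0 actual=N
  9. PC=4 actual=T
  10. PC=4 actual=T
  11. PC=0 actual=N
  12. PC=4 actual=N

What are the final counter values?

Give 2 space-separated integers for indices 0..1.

Answer: 0 2

Derivation:
Ev 1: PC=1 idx=1 pred=N actual=T -> ctr[1]=2
Ev 2: PC=1 idx=1 pred=T actual=T -> ctr[1]=3
Ev 3: PC=4 idx=0 pred=N actual=T -> ctr[0]=2
Ev 4: PC=4 idx=0 pred=T actual=N -> ctr[0]=1
Ev 5: PC=1 idx=1 pred=T actual=T -> ctr[1]=3
Ev 6: PC=1 idx=1 pred=T actual=T -> ctr[1]=3
Ev 7: PC=1 idx=1 pred=T actual=N -> ctr[1]=2
Ev 8: PC=0 idx=0 pred=N actual=N -> ctr[0]=0
Ev 9: PC=4 idx=0 pred=N actual=T -> ctr[0]=1
Ev 10: PC=4 idx=0 pred=N actual=T -> ctr[0]=2
Ev 11: PC=0 idx=0 pred=T actual=N -> ctr[0]=1
Ev 12: PC=4 idx=0 pred=N actual=N -> ctr[0]=0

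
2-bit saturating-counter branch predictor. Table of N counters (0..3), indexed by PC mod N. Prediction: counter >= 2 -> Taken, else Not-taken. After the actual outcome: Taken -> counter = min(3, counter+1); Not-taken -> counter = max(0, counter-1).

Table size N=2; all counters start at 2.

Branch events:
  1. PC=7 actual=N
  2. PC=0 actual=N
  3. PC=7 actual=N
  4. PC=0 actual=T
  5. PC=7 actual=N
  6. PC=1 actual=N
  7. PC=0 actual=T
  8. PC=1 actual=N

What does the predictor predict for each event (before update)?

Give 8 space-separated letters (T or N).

Ev 1: PC=7 idx=1 pred=T actual=N -> ctr[1]=1
Ev 2: PC=0 idx=0 pred=T actual=N -> ctr[0]=1
Ev 3: PC=7 idx=1 pred=N actual=N -> ctr[1]=0
Ev 4: PC=0 idx=0 pred=N actual=T -> ctr[0]=2
Ev 5: PC=7 idx=1 pred=N actual=N -> ctr[1]=0
Ev 6: PC=1 idx=1 pred=N actual=N -> ctr[1]=0
Ev 7: PC=0 idx=0 pred=T actual=T -> ctr[0]=3
Ev 8: PC=1 idx=1 pred=N actual=N -> ctr[1]=0

Answer: T T N N N N T N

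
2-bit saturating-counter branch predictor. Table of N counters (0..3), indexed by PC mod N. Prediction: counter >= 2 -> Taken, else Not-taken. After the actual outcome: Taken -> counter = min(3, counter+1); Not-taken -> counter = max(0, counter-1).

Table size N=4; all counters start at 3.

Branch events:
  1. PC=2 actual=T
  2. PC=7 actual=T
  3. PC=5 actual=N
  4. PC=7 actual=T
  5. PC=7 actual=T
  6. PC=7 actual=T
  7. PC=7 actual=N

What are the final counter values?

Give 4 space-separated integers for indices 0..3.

Answer: 3 2 3 2

Derivation:
Ev 1: PC=2 idx=2 pred=T actual=T -> ctr[2]=3
Ev 2: PC=7 idx=3 pred=T actual=T -> ctr[3]=3
Ev 3: PC=5 idx=1 pred=T actual=N -> ctr[1]=2
Ev 4: PC=7 idx=3 pred=T actual=T -> ctr[3]=3
Ev 5: PC=7 idx=3 pred=T actual=T -> ctr[3]=3
Ev 6: PC=7 idx=3 pred=T actual=T -> ctr[3]=3
Ev 7: PC=7 idx=3 pred=T actual=N -> ctr[3]=2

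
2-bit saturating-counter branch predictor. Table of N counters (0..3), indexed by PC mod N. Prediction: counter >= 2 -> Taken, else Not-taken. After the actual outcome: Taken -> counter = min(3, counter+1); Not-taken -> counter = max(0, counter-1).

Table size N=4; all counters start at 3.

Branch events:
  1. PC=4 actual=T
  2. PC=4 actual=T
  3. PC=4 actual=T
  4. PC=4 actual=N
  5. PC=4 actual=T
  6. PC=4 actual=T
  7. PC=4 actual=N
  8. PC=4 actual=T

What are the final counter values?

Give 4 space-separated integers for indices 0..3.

Answer: 3 3 3 3

Derivation:
Ev 1: PC=4 idx=0 pred=T actual=T -> ctr[0]=3
Ev 2: PC=4 idx=0 pred=T actual=T -> ctr[0]=3
Ev 3: PC=4 idx=0 pred=T actual=T -> ctr[0]=3
Ev 4: PC=4 idx=0 pred=T actual=N -> ctr[0]=2
Ev 5: PC=4 idx=0 pred=T actual=T -> ctr[0]=3
Ev 6: PC=4 idx=0 pred=T actual=T -> ctr[0]=3
Ev 7: PC=4 idx=0 pred=T actual=N -> ctr[0]=2
Ev 8: PC=4 idx=0 pred=T actual=T -> ctr[0]=3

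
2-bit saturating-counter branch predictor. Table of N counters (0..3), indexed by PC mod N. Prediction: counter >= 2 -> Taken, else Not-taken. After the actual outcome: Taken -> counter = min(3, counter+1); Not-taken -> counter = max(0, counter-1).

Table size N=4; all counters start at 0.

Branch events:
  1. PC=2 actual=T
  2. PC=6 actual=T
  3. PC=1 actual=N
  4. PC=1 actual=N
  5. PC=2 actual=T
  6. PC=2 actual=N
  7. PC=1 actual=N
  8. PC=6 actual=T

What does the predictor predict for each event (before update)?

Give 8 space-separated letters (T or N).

Ev 1: PC=2 idx=2 pred=N actual=T -> ctr[2]=1
Ev 2: PC=6 idx=2 pred=N actual=T -> ctr[2]=2
Ev 3: PC=1 idx=1 pred=N actual=N -> ctr[1]=0
Ev 4: PC=1 idx=1 pred=N actual=N -> ctr[1]=0
Ev 5: PC=2 idx=2 pred=T actual=T -> ctr[2]=3
Ev 6: PC=2 idx=2 pred=T actual=N -> ctr[2]=2
Ev 7: PC=1 idx=1 pred=N actual=N -> ctr[1]=0
Ev 8: PC=6 idx=2 pred=T actual=T -> ctr[2]=3

Answer: N N N N T T N T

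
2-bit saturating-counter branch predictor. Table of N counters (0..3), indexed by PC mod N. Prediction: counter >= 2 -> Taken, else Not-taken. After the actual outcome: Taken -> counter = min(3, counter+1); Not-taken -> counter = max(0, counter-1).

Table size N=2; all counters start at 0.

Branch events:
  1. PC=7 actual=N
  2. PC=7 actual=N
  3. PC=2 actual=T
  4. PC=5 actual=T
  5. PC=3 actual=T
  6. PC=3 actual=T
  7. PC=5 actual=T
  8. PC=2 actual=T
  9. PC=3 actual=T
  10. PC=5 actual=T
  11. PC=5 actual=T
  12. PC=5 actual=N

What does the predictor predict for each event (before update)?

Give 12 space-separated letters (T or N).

Answer: N N N N N T T N T T T T

Derivation:
Ev 1: PC=7 idx=1 pred=N actual=N -> ctr[1]=0
Ev 2: PC=7 idx=1 pred=N actual=N -> ctr[1]=0
Ev 3: PC=2 idx=0 pred=N actual=T -> ctr[0]=1
Ev 4: PC=5 idx=1 pred=N actual=T -> ctr[1]=1
Ev 5: PC=3 idx=1 pred=N actual=T -> ctr[1]=2
Ev 6: PC=3 idx=1 pred=T actual=T -> ctr[1]=3
Ev 7: PC=5 idx=1 pred=T actual=T -> ctr[1]=3
Ev 8: PC=2 idx=0 pred=N actual=T -> ctr[0]=2
Ev 9: PC=3 idx=1 pred=T actual=T -> ctr[1]=3
Ev 10: PC=5 idx=1 pred=T actual=T -> ctr[1]=3
Ev 11: PC=5 idx=1 pred=T actual=T -> ctr[1]=3
Ev 12: PC=5 idx=1 pred=T actual=N -> ctr[1]=2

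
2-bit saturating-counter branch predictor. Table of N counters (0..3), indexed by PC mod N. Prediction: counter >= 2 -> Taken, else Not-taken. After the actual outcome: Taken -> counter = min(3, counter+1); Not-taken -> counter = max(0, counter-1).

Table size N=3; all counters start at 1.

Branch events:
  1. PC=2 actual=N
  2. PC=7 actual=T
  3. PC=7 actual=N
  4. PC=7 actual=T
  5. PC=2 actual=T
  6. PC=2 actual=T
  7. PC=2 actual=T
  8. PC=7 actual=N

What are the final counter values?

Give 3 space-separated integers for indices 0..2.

Ev 1: PC=2 idx=2 pred=N actual=N -> ctr[2]=0
Ev 2: PC=7 idx=1 pred=N actual=T -> ctr[1]=2
Ev 3: PC=7 idx=1 pred=T actual=N -> ctr[1]=1
Ev 4: PC=7 idx=1 pred=N actual=T -> ctr[1]=2
Ev 5: PC=2 idx=2 pred=N actual=T -> ctr[2]=1
Ev 6: PC=2 idx=2 pred=N actual=T -> ctr[2]=2
Ev 7: PC=2 idx=2 pred=T actual=T -> ctr[2]=3
Ev 8: PC=7 idx=1 pred=T actual=N -> ctr[1]=1

Answer: 1 1 3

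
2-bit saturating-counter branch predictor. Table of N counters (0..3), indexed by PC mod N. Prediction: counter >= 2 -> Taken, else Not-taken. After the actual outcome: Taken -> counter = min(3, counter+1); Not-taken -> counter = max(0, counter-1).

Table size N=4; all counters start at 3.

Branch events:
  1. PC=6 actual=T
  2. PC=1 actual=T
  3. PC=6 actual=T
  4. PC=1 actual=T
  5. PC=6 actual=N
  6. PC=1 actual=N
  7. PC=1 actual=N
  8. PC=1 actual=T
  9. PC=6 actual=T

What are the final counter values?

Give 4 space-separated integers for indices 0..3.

Answer: 3 2 3 3

Derivation:
Ev 1: PC=6 idx=2 pred=T actual=T -> ctr[2]=3
Ev 2: PC=1 idx=1 pred=T actual=T -> ctr[1]=3
Ev 3: PC=6 idx=2 pred=T actual=T -> ctr[2]=3
Ev 4: PC=1 idx=1 pred=T actual=T -> ctr[1]=3
Ev 5: PC=6 idx=2 pred=T actual=N -> ctr[2]=2
Ev 6: PC=1 idx=1 pred=T actual=N -> ctr[1]=2
Ev 7: PC=1 idx=1 pred=T actual=N -> ctr[1]=1
Ev 8: PC=1 idx=1 pred=N actual=T -> ctr[1]=2
Ev 9: PC=6 idx=2 pred=T actual=T -> ctr[2]=3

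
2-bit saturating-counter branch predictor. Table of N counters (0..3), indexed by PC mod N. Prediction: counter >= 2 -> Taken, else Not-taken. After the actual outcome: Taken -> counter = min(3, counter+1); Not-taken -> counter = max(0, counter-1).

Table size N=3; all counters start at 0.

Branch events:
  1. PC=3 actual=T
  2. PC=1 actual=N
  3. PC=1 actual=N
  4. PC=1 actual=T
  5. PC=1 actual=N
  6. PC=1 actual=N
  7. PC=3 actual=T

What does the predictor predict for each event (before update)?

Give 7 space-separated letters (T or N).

Ev 1: PC=3 idx=0 pred=N actual=T -> ctr[0]=1
Ev 2: PC=1 idx=1 pred=N actual=N -> ctr[1]=0
Ev 3: PC=1 idx=1 pred=N actual=N -> ctr[1]=0
Ev 4: PC=1 idx=1 pred=N actual=T -> ctr[1]=1
Ev 5: PC=1 idx=1 pred=N actual=N -> ctr[1]=0
Ev 6: PC=1 idx=1 pred=N actual=N -> ctr[1]=0
Ev 7: PC=3 idx=0 pred=N actual=T -> ctr[0]=2

Answer: N N N N N N N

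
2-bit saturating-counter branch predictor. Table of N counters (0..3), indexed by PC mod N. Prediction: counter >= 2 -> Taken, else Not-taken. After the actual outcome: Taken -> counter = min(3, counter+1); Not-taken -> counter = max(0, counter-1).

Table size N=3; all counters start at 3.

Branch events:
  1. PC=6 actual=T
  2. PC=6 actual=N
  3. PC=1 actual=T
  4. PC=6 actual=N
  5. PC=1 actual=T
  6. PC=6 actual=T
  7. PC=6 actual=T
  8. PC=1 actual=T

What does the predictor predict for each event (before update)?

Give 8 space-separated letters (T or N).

Ev 1: PC=6 idx=0 pred=T actual=T -> ctr[0]=3
Ev 2: PC=6 idx=0 pred=T actual=N -> ctr[0]=2
Ev 3: PC=1 idx=1 pred=T actual=T -> ctr[1]=3
Ev 4: PC=6 idx=0 pred=T actual=N -> ctr[0]=1
Ev 5: PC=1 idx=1 pred=T actual=T -> ctr[1]=3
Ev 6: PC=6 idx=0 pred=N actual=T -> ctr[0]=2
Ev 7: PC=6 idx=0 pred=T actual=T -> ctr[0]=3
Ev 8: PC=1 idx=1 pred=T actual=T -> ctr[1]=3

Answer: T T T T T N T T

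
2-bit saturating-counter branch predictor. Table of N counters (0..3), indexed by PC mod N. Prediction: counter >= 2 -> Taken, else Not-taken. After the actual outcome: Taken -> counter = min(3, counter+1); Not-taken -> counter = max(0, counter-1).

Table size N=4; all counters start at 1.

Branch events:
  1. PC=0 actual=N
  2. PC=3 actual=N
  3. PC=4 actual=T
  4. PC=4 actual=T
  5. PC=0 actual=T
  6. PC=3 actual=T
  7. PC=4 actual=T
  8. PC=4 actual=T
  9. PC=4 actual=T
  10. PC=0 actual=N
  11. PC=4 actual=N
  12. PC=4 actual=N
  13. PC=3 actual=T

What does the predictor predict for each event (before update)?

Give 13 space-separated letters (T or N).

Ev 1: PC=0 idx=0 pred=N actual=N -> ctr[0]=0
Ev 2: PC=3 idx=3 pred=N actual=N -> ctr[3]=0
Ev 3: PC=4 idx=0 pred=N actual=T -> ctr[0]=1
Ev 4: PC=4 idx=0 pred=N actual=T -> ctr[0]=2
Ev 5: PC=0 idx=0 pred=T actual=T -> ctr[0]=3
Ev 6: PC=3 idx=3 pred=N actual=T -> ctr[3]=1
Ev 7: PC=4 idx=0 pred=T actual=T -> ctr[0]=3
Ev 8: PC=4 idx=0 pred=T actual=T -> ctr[0]=3
Ev 9: PC=4 idx=0 pred=T actual=T -> ctr[0]=3
Ev 10: PC=0 idx=0 pred=T actual=N -> ctr[0]=2
Ev 11: PC=4 idx=0 pred=T actual=N -> ctr[0]=1
Ev 12: PC=4 idx=0 pred=N actual=N -> ctr[0]=0
Ev 13: PC=3 idx=3 pred=N actual=T -> ctr[3]=2

Answer: N N N N T N T T T T T N N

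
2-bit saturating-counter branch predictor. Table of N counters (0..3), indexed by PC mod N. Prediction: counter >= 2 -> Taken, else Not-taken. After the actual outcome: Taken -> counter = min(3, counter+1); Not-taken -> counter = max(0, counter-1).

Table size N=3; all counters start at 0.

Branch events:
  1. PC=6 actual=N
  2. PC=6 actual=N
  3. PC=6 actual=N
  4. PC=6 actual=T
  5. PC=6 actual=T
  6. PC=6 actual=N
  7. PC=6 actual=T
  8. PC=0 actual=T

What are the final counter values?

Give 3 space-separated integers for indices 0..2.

Answer: 3 0 0

Derivation:
Ev 1: PC=6 idx=0 pred=N actual=N -> ctr[0]=0
Ev 2: PC=6 idx=0 pred=N actual=N -> ctr[0]=0
Ev 3: PC=6 idx=0 pred=N actual=N -> ctr[0]=0
Ev 4: PC=6 idx=0 pred=N actual=T -> ctr[0]=1
Ev 5: PC=6 idx=0 pred=N actual=T -> ctr[0]=2
Ev 6: PC=6 idx=0 pred=T actual=N -> ctr[0]=1
Ev 7: PC=6 idx=0 pred=N actual=T -> ctr[0]=2
Ev 8: PC=0 idx=0 pred=T actual=T -> ctr[0]=3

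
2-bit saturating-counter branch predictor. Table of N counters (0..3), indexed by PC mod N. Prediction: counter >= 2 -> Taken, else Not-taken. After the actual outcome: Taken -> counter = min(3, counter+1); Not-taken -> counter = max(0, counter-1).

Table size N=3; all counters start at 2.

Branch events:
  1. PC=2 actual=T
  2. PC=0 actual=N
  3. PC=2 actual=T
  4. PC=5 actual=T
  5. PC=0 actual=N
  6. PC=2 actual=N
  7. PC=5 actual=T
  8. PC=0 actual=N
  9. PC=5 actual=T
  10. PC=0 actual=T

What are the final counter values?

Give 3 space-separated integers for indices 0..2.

Ev 1: PC=2 idx=2 pred=T actual=T -> ctr[2]=3
Ev 2: PC=0 idx=0 pred=T actual=N -> ctr[0]=1
Ev 3: PC=2 idx=2 pred=T actual=T -> ctr[2]=3
Ev 4: PC=5 idx=2 pred=T actual=T -> ctr[2]=3
Ev 5: PC=0 idx=0 pred=N actual=N -> ctr[0]=0
Ev 6: PC=2 idx=2 pred=T actual=N -> ctr[2]=2
Ev 7: PC=5 idx=2 pred=T actual=T -> ctr[2]=3
Ev 8: PC=0 idx=0 pred=N actual=N -> ctr[0]=0
Ev 9: PC=5 idx=2 pred=T actual=T -> ctr[2]=3
Ev 10: PC=0 idx=0 pred=N actual=T -> ctr[0]=1

Answer: 1 2 3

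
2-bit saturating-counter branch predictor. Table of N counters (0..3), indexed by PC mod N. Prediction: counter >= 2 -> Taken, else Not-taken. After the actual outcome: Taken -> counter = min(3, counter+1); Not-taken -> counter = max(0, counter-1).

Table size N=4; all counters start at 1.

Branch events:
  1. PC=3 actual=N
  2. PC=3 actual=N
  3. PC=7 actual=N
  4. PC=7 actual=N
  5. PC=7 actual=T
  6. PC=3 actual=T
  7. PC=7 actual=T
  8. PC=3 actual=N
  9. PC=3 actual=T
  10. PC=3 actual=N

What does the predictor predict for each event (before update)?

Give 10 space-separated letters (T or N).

Ev 1: PC=3 idx=3 pred=N actual=N -> ctr[3]=0
Ev 2: PC=3 idx=3 pred=N actual=N -> ctr[3]=0
Ev 3: PC=7 idx=3 pred=N actual=N -> ctr[3]=0
Ev 4: PC=7 idx=3 pred=N actual=N -> ctr[3]=0
Ev 5: PC=7 idx=3 pred=N actual=T -> ctr[3]=1
Ev 6: PC=3 idx=3 pred=N actual=T -> ctr[3]=2
Ev 7: PC=7 idx=3 pred=T actual=T -> ctr[3]=3
Ev 8: PC=3 idx=3 pred=T actual=N -> ctr[3]=2
Ev 9: PC=3 idx=3 pred=T actual=T -> ctr[3]=3
Ev 10: PC=3 idx=3 pred=T actual=N -> ctr[3]=2

Answer: N N N N N N T T T T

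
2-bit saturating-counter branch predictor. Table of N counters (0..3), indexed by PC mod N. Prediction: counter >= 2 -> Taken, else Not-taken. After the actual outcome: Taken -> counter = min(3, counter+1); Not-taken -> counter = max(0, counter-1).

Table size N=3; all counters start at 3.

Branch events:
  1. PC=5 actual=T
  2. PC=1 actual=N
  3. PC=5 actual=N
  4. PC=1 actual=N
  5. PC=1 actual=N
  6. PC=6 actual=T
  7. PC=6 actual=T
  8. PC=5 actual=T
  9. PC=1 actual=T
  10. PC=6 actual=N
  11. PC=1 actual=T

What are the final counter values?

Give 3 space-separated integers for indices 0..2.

Ev 1: PC=5 idx=2 pred=T actual=T -> ctr[2]=3
Ev 2: PC=1 idx=1 pred=T actual=N -> ctr[1]=2
Ev 3: PC=5 idx=2 pred=T actual=N -> ctr[2]=2
Ev 4: PC=1 idx=1 pred=T actual=N -> ctr[1]=1
Ev 5: PC=1 idx=1 pred=N actual=N -> ctr[1]=0
Ev 6: PC=6 idx=0 pred=T actual=T -> ctr[0]=3
Ev 7: PC=6 idx=0 pred=T actual=T -> ctr[0]=3
Ev 8: PC=5 idx=2 pred=T actual=T -> ctr[2]=3
Ev 9: PC=1 idx=1 pred=N actual=T -> ctr[1]=1
Ev 10: PC=6 idx=0 pred=T actual=N -> ctr[0]=2
Ev 11: PC=1 idx=1 pred=N actual=T -> ctr[1]=2

Answer: 2 2 3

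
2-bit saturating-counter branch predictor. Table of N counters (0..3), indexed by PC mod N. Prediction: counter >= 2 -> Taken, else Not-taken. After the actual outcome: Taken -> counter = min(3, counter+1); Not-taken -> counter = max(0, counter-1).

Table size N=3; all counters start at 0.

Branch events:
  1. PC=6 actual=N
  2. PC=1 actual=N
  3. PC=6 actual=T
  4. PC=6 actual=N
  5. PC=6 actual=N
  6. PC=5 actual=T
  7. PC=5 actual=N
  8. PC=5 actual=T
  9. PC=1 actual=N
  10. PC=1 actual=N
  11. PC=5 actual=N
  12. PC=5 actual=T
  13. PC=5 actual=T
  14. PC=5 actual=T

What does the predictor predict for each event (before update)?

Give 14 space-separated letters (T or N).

Ev 1: PC=6 idx=0 pred=N actual=N -> ctr[0]=0
Ev 2: PC=1 idx=1 pred=N actual=N -> ctr[1]=0
Ev 3: PC=6 idx=0 pred=N actual=T -> ctr[0]=1
Ev 4: PC=6 idx=0 pred=N actual=N -> ctr[0]=0
Ev 5: PC=6 idx=0 pred=N actual=N -> ctr[0]=0
Ev 6: PC=5 idx=2 pred=N actual=T -> ctr[2]=1
Ev 7: PC=5 idx=2 pred=N actual=N -> ctr[2]=0
Ev 8: PC=5 idx=2 pred=N actual=T -> ctr[2]=1
Ev 9: PC=1 idx=1 pred=N actual=N -> ctr[1]=0
Ev 10: PC=1 idx=1 pred=N actual=N -> ctr[1]=0
Ev 11: PC=5 idx=2 pred=N actual=N -> ctr[2]=0
Ev 12: PC=5 idx=2 pred=N actual=T -> ctr[2]=1
Ev 13: PC=5 idx=2 pred=N actual=T -> ctr[2]=2
Ev 14: PC=5 idx=2 pred=T actual=T -> ctr[2]=3

Answer: N N N N N N N N N N N N N T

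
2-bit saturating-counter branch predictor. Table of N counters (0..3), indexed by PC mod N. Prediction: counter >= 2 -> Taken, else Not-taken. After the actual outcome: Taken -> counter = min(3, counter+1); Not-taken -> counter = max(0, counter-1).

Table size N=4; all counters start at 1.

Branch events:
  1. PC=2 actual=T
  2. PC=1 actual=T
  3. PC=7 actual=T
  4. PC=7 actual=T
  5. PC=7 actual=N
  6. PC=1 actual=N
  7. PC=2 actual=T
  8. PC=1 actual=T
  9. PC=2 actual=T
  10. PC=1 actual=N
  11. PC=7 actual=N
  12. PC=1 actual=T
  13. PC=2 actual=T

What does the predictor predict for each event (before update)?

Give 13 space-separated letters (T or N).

Answer: N N N T T T T N T T T N T

Derivation:
Ev 1: PC=2 idx=2 pred=N actual=T -> ctr[2]=2
Ev 2: PC=1 idx=1 pred=N actual=T -> ctr[1]=2
Ev 3: PC=7 idx=3 pred=N actual=T -> ctr[3]=2
Ev 4: PC=7 idx=3 pred=T actual=T -> ctr[3]=3
Ev 5: PC=7 idx=3 pred=T actual=N -> ctr[3]=2
Ev 6: PC=1 idx=1 pred=T actual=N -> ctr[1]=1
Ev 7: PC=2 idx=2 pred=T actual=T -> ctr[2]=3
Ev 8: PC=1 idx=1 pred=N actual=T -> ctr[1]=2
Ev 9: PC=2 idx=2 pred=T actual=T -> ctr[2]=3
Ev 10: PC=1 idx=1 pred=T actual=N -> ctr[1]=1
Ev 11: PC=7 idx=3 pred=T actual=N -> ctr[3]=1
Ev 12: PC=1 idx=1 pred=N actual=T -> ctr[1]=2
Ev 13: PC=2 idx=2 pred=T actual=T -> ctr[2]=3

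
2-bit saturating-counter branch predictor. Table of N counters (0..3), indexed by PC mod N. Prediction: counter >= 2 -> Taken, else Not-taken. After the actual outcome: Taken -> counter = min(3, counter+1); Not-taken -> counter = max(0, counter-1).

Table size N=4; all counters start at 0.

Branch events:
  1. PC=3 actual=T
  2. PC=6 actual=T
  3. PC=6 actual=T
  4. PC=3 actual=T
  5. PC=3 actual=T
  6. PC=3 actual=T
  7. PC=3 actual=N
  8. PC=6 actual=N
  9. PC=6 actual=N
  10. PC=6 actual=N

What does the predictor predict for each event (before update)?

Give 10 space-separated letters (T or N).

Answer: N N N N T T T T N N

Derivation:
Ev 1: PC=3 idx=3 pred=N actual=T -> ctr[3]=1
Ev 2: PC=6 idx=2 pred=N actual=T -> ctr[2]=1
Ev 3: PC=6 idx=2 pred=N actual=T -> ctr[2]=2
Ev 4: PC=3 idx=3 pred=N actual=T -> ctr[3]=2
Ev 5: PC=3 idx=3 pred=T actual=T -> ctr[3]=3
Ev 6: PC=3 idx=3 pred=T actual=T -> ctr[3]=3
Ev 7: PC=3 idx=3 pred=T actual=N -> ctr[3]=2
Ev 8: PC=6 idx=2 pred=T actual=N -> ctr[2]=1
Ev 9: PC=6 idx=2 pred=N actual=N -> ctr[2]=0
Ev 10: PC=6 idx=2 pred=N actual=N -> ctr[2]=0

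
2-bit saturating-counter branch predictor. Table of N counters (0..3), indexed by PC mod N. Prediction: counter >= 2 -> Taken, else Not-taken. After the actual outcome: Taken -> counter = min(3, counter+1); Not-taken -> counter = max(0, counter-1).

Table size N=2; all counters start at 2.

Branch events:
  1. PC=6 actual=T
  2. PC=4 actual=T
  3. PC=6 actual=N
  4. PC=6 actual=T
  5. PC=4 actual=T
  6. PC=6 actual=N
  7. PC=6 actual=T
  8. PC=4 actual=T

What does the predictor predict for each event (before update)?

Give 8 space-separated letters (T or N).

Ev 1: PC=6 idx=0 pred=T actual=T -> ctr[0]=3
Ev 2: PC=4 idx=0 pred=T actual=T -> ctr[0]=3
Ev 3: PC=6 idx=0 pred=T actual=N -> ctr[0]=2
Ev 4: PC=6 idx=0 pred=T actual=T -> ctr[0]=3
Ev 5: PC=4 idx=0 pred=T actual=T -> ctr[0]=3
Ev 6: PC=6 idx=0 pred=T actual=N -> ctr[0]=2
Ev 7: PC=6 idx=0 pred=T actual=T -> ctr[0]=3
Ev 8: PC=4 idx=0 pred=T actual=T -> ctr[0]=3

Answer: T T T T T T T T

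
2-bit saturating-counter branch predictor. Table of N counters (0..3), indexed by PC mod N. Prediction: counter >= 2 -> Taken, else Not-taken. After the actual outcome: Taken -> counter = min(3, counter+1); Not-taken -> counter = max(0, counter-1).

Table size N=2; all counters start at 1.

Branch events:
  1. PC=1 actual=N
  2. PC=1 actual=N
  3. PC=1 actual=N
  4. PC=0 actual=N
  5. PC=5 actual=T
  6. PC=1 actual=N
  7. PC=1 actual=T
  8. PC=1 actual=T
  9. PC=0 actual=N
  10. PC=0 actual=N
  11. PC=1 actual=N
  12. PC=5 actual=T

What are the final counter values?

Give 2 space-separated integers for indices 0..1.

Answer: 0 2

Derivation:
Ev 1: PC=1 idx=1 pred=N actual=N -> ctr[1]=0
Ev 2: PC=1 idx=1 pred=N actual=N -> ctr[1]=0
Ev 3: PC=1 idx=1 pred=N actual=N -> ctr[1]=0
Ev 4: PC=0 idx=0 pred=N actual=N -> ctr[0]=0
Ev 5: PC=5 idx=1 pred=N actual=T -> ctr[1]=1
Ev 6: PC=1 idx=1 pred=N actual=N -> ctr[1]=0
Ev 7: PC=1 idx=1 pred=N actual=T -> ctr[1]=1
Ev 8: PC=1 idx=1 pred=N actual=T -> ctr[1]=2
Ev 9: PC=0 idx=0 pred=N actual=N -> ctr[0]=0
Ev 10: PC=0 idx=0 pred=N actual=N -> ctr[0]=0
Ev 11: PC=1 idx=1 pred=T actual=N -> ctr[1]=1
Ev 12: PC=5 idx=1 pred=N actual=T -> ctr[1]=2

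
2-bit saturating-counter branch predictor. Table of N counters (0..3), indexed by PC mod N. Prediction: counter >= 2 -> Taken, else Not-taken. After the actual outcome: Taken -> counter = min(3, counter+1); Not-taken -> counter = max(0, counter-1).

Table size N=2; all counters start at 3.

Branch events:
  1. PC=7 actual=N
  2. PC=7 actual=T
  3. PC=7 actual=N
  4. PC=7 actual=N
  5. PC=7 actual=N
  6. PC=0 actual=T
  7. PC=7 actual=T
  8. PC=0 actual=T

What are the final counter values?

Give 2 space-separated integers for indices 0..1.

Ev 1: PC=7 idx=1 pred=T actual=N -> ctr[1]=2
Ev 2: PC=7 idx=1 pred=T actual=T -> ctr[1]=3
Ev 3: PC=7 idx=1 pred=T actual=N -> ctr[1]=2
Ev 4: PC=7 idx=1 pred=T actual=N -> ctr[1]=1
Ev 5: PC=7 idx=1 pred=N actual=N -> ctr[1]=0
Ev 6: PC=0 idx=0 pred=T actual=T -> ctr[0]=3
Ev 7: PC=7 idx=1 pred=N actual=T -> ctr[1]=1
Ev 8: PC=0 idx=0 pred=T actual=T -> ctr[0]=3

Answer: 3 1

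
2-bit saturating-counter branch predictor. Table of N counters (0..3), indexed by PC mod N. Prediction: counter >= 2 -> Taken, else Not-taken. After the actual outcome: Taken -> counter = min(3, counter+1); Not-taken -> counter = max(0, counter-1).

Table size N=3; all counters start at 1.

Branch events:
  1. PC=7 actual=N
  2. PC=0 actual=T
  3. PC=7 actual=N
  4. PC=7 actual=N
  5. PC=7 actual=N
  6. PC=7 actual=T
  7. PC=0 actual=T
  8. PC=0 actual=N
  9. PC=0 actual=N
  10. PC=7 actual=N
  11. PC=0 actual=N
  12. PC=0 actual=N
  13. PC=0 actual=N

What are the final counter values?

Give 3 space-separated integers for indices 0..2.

Ev 1: PC=7 idx=1 pred=N actual=N -> ctr[1]=0
Ev 2: PC=0 idx=0 pred=N actual=T -> ctr[0]=2
Ev 3: PC=7 idx=1 pred=N actual=N -> ctr[1]=0
Ev 4: PC=7 idx=1 pred=N actual=N -> ctr[1]=0
Ev 5: PC=7 idx=1 pred=N actual=N -> ctr[1]=0
Ev 6: PC=7 idx=1 pred=N actual=T -> ctr[1]=1
Ev 7: PC=0 idx=0 pred=T actual=T -> ctr[0]=3
Ev 8: PC=0 idx=0 pred=T actual=N -> ctr[0]=2
Ev 9: PC=0 idx=0 pred=T actual=N -> ctr[0]=1
Ev 10: PC=7 idx=1 pred=N actual=N -> ctr[1]=0
Ev 11: PC=0 idx=0 pred=N actual=N -> ctr[0]=0
Ev 12: PC=0 idx=0 pred=N actual=N -> ctr[0]=0
Ev 13: PC=0 idx=0 pred=N actual=N -> ctr[0]=0

Answer: 0 0 1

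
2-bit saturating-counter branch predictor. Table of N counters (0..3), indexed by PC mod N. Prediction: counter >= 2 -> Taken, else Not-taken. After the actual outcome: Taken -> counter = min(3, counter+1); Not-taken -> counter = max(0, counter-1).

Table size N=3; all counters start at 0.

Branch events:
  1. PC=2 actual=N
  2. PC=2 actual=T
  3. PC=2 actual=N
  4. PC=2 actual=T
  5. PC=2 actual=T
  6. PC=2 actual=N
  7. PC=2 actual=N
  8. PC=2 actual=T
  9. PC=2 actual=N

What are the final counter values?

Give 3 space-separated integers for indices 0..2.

Ev 1: PC=2 idx=2 pred=N actual=N -> ctr[2]=0
Ev 2: PC=2 idx=2 pred=N actual=T -> ctr[2]=1
Ev 3: PC=2 idx=2 pred=N actual=N -> ctr[2]=0
Ev 4: PC=2 idx=2 pred=N actual=T -> ctr[2]=1
Ev 5: PC=2 idx=2 pred=N actual=T -> ctr[2]=2
Ev 6: PC=2 idx=2 pred=T actual=N -> ctr[2]=1
Ev 7: PC=2 idx=2 pred=N actual=N -> ctr[2]=0
Ev 8: PC=2 idx=2 pred=N actual=T -> ctr[2]=1
Ev 9: PC=2 idx=2 pred=N actual=N -> ctr[2]=0

Answer: 0 0 0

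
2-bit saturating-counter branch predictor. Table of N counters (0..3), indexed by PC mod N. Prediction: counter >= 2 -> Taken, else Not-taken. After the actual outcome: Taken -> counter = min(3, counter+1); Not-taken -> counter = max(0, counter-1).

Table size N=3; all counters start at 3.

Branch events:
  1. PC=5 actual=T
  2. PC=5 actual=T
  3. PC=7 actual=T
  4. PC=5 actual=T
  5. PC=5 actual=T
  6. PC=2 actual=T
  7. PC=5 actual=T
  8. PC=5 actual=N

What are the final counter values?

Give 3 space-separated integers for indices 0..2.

Ev 1: PC=5 idx=2 pred=T actual=T -> ctr[2]=3
Ev 2: PC=5 idx=2 pred=T actual=T -> ctr[2]=3
Ev 3: PC=7 idx=1 pred=T actual=T -> ctr[1]=3
Ev 4: PC=5 idx=2 pred=T actual=T -> ctr[2]=3
Ev 5: PC=5 idx=2 pred=T actual=T -> ctr[2]=3
Ev 6: PC=2 idx=2 pred=T actual=T -> ctr[2]=3
Ev 7: PC=5 idx=2 pred=T actual=T -> ctr[2]=3
Ev 8: PC=5 idx=2 pred=T actual=N -> ctr[2]=2

Answer: 3 3 2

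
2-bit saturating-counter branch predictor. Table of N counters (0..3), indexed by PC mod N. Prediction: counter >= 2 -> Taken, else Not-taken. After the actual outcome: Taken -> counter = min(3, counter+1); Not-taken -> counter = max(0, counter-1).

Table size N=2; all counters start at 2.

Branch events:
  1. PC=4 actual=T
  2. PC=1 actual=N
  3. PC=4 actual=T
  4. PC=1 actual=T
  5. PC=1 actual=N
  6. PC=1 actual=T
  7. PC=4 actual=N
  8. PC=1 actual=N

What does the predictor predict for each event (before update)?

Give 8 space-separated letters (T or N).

Answer: T T T N T N T T

Derivation:
Ev 1: PC=4 idx=0 pred=T actual=T -> ctr[0]=3
Ev 2: PC=1 idx=1 pred=T actual=N -> ctr[1]=1
Ev 3: PC=4 idx=0 pred=T actual=T -> ctr[0]=3
Ev 4: PC=1 idx=1 pred=N actual=T -> ctr[1]=2
Ev 5: PC=1 idx=1 pred=T actual=N -> ctr[1]=1
Ev 6: PC=1 idx=1 pred=N actual=T -> ctr[1]=2
Ev 7: PC=4 idx=0 pred=T actual=N -> ctr[0]=2
Ev 8: PC=1 idx=1 pred=T actual=N -> ctr[1]=1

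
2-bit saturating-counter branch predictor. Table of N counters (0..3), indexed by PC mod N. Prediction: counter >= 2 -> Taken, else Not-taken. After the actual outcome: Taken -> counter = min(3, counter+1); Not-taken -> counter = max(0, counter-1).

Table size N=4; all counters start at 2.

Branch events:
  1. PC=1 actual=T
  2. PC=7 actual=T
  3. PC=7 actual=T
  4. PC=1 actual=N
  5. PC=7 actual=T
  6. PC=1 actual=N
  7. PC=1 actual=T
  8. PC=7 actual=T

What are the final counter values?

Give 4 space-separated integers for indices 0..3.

Ev 1: PC=1 idx=1 pred=T actual=T -> ctr[1]=3
Ev 2: PC=7 idx=3 pred=T actual=T -> ctr[3]=3
Ev 3: PC=7 idx=3 pred=T actual=T -> ctr[3]=3
Ev 4: PC=1 idx=1 pred=T actual=N -> ctr[1]=2
Ev 5: PC=7 idx=3 pred=T actual=T -> ctr[3]=3
Ev 6: PC=1 idx=1 pred=T actual=N -> ctr[1]=1
Ev 7: PC=1 idx=1 pred=N actual=T -> ctr[1]=2
Ev 8: PC=7 idx=3 pred=T actual=T -> ctr[3]=3

Answer: 2 2 2 3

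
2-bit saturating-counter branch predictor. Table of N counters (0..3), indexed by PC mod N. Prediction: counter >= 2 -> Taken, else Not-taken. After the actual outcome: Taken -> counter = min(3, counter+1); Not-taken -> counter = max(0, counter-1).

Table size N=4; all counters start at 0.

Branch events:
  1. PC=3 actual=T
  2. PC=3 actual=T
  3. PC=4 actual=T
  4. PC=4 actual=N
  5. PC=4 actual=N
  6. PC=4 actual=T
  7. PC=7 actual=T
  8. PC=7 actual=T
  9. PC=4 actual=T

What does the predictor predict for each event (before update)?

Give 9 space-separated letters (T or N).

Answer: N N N N N N T T N

Derivation:
Ev 1: PC=3 idx=3 pred=N actual=T -> ctr[3]=1
Ev 2: PC=3 idx=3 pred=N actual=T -> ctr[3]=2
Ev 3: PC=4 idx=0 pred=N actual=T -> ctr[0]=1
Ev 4: PC=4 idx=0 pred=N actual=N -> ctr[0]=0
Ev 5: PC=4 idx=0 pred=N actual=N -> ctr[0]=0
Ev 6: PC=4 idx=0 pred=N actual=T -> ctr[0]=1
Ev 7: PC=7 idx=3 pred=T actual=T -> ctr[3]=3
Ev 8: PC=7 idx=3 pred=T actual=T -> ctr[3]=3
Ev 9: PC=4 idx=0 pred=N actual=T -> ctr[0]=2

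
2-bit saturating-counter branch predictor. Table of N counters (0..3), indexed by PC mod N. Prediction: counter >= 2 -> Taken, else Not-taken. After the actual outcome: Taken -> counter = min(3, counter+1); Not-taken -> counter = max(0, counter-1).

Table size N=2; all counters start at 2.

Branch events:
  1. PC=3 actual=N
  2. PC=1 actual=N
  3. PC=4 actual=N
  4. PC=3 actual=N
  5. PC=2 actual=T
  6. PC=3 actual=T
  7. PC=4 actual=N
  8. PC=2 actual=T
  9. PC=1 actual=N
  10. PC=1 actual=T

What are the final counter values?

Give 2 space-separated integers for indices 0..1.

Answer: 2 1

Derivation:
Ev 1: PC=3 idx=1 pred=T actual=N -> ctr[1]=1
Ev 2: PC=1 idx=1 pred=N actual=N -> ctr[1]=0
Ev 3: PC=4 idx=0 pred=T actual=N -> ctr[0]=1
Ev 4: PC=3 idx=1 pred=N actual=N -> ctr[1]=0
Ev 5: PC=2 idx=0 pred=N actual=T -> ctr[0]=2
Ev 6: PC=3 idx=1 pred=N actual=T -> ctr[1]=1
Ev 7: PC=4 idx=0 pred=T actual=N -> ctr[0]=1
Ev 8: PC=2 idx=0 pred=N actual=T -> ctr[0]=2
Ev 9: PC=1 idx=1 pred=N actual=N -> ctr[1]=0
Ev 10: PC=1 idx=1 pred=N actual=T -> ctr[1]=1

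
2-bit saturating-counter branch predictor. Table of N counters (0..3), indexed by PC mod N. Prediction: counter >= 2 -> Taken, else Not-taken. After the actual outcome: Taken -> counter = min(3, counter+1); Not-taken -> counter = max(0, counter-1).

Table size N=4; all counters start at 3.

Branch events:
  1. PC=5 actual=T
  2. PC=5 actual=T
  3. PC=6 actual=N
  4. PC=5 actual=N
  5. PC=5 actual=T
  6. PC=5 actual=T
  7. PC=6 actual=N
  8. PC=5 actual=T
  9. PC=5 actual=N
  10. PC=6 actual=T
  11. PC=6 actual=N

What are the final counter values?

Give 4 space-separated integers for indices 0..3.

Answer: 3 2 1 3

Derivation:
Ev 1: PC=5 idx=1 pred=T actual=T -> ctr[1]=3
Ev 2: PC=5 idx=1 pred=T actual=T -> ctr[1]=3
Ev 3: PC=6 idx=2 pred=T actual=N -> ctr[2]=2
Ev 4: PC=5 idx=1 pred=T actual=N -> ctr[1]=2
Ev 5: PC=5 idx=1 pred=T actual=T -> ctr[1]=3
Ev 6: PC=5 idx=1 pred=T actual=T -> ctr[1]=3
Ev 7: PC=6 idx=2 pred=T actual=N -> ctr[2]=1
Ev 8: PC=5 idx=1 pred=T actual=T -> ctr[1]=3
Ev 9: PC=5 idx=1 pred=T actual=N -> ctr[1]=2
Ev 10: PC=6 idx=2 pred=N actual=T -> ctr[2]=2
Ev 11: PC=6 idx=2 pred=T actual=N -> ctr[2]=1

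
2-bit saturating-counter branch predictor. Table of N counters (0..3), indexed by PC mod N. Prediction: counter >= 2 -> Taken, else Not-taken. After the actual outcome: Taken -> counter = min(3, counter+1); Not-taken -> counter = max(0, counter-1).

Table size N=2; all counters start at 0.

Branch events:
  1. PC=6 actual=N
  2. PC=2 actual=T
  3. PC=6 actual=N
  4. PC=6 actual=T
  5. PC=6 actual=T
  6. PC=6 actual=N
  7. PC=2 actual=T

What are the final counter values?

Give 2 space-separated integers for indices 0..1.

Answer: 2 0

Derivation:
Ev 1: PC=6 idx=0 pred=N actual=N -> ctr[0]=0
Ev 2: PC=2 idx=0 pred=N actual=T -> ctr[0]=1
Ev 3: PC=6 idx=0 pred=N actual=N -> ctr[0]=0
Ev 4: PC=6 idx=0 pred=N actual=T -> ctr[0]=1
Ev 5: PC=6 idx=0 pred=N actual=T -> ctr[0]=2
Ev 6: PC=6 idx=0 pred=T actual=N -> ctr[0]=1
Ev 7: PC=2 idx=0 pred=N actual=T -> ctr[0]=2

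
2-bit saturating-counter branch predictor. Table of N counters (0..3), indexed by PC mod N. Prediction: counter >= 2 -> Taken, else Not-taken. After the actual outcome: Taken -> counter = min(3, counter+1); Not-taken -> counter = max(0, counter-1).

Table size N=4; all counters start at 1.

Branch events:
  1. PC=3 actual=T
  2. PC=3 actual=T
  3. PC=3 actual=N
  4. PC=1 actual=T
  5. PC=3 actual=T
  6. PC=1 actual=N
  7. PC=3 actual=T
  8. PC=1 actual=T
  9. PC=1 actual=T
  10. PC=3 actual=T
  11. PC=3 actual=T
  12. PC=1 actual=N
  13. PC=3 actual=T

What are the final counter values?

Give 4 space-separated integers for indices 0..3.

Answer: 1 2 1 3

Derivation:
Ev 1: PC=3 idx=3 pred=N actual=T -> ctr[3]=2
Ev 2: PC=3 idx=3 pred=T actual=T -> ctr[3]=3
Ev 3: PC=3 idx=3 pred=T actual=N -> ctr[3]=2
Ev 4: PC=1 idx=1 pred=N actual=T -> ctr[1]=2
Ev 5: PC=3 idx=3 pred=T actual=T -> ctr[3]=3
Ev 6: PC=1 idx=1 pred=T actual=N -> ctr[1]=1
Ev 7: PC=3 idx=3 pred=T actual=T -> ctr[3]=3
Ev 8: PC=1 idx=1 pred=N actual=T -> ctr[1]=2
Ev 9: PC=1 idx=1 pred=T actual=T -> ctr[1]=3
Ev 10: PC=3 idx=3 pred=T actual=T -> ctr[3]=3
Ev 11: PC=3 idx=3 pred=T actual=T -> ctr[3]=3
Ev 12: PC=1 idx=1 pred=T actual=N -> ctr[1]=2
Ev 13: PC=3 idx=3 pred=T actual=T -> ctr[3]=3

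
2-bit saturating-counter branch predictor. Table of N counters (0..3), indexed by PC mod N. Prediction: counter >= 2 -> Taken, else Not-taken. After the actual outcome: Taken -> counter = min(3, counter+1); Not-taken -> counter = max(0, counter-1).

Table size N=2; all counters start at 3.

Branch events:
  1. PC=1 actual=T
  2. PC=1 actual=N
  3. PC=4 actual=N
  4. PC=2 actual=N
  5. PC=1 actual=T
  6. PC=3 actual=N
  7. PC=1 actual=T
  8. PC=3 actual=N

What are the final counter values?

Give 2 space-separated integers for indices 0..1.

Answer: 1 2

Derivation:
Ev 1: PC=1 idx=1 pred=T actual=T -> ctr[1]=3
Ev 2: PC=1 idx=1 pred=T actual=N -> ctr[1]=2
Ev 3: PC=4 idx=0 pred=T actual=N -> ctr[0]=2
Ev 4: PC=2 idx=0 pred=T actual=N -> ctr[0]=1
Ev 5: PC=1 idx=1 pred=T actual=T -> ctr[1]=3
Ev 6: PC=3 idx=1 pred=T actual=N -> ctr[1]=2
Ev 7: PC=1 idx=1 pred=T actual=T -> ctr[1]=3
Ev 8: PC=3 idx=1 pred=T actual=N -> ctr[1]=2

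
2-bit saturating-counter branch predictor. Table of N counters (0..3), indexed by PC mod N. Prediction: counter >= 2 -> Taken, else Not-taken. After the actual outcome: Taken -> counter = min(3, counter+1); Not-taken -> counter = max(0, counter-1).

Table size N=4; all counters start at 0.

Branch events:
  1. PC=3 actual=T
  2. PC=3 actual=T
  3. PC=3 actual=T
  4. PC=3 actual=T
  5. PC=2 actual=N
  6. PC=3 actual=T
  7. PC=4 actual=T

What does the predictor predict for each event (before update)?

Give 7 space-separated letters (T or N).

Answer: N N T T N T N

Derivation:
Ev 1: PC=3 idx=3 pred=N actual=T -> ctr[3]=1
Ev 2: PC=3 idx=3 pred=N actual=T -> ctr[3]=2
Ev 3: PC=3 idx=3 pred=T actual=T -> ctr[3]=3
Ev 4: PC=3 idx=3 pred=T actual=T -> ctr[3]=3
Ev 5: PC=2 idx=2 pred=N actual=N -> ctr[2]=0
Ev 6: PC=3 idx=3 pred=T actual=T -> ctr[3]=3
Ev 7: PC=4 idx=0 pred=N actual=T -> ctr[0]=1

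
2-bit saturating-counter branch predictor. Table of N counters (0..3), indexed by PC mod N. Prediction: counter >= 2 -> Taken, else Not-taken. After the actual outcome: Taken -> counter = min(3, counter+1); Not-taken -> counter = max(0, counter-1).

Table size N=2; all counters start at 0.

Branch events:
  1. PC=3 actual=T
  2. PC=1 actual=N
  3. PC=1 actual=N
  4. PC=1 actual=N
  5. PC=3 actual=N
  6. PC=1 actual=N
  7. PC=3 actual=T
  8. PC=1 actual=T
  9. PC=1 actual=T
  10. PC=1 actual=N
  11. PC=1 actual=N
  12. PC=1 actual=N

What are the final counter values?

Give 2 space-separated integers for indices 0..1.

Answer: 0 0

Derivation:
Ev 1: PC=3 idx=1 pred=N actual=T -> ctr[1]=1
Ev 2: PC=1 idx=1 pred=N actual=N -> ctr[1]=0
Ev 3: PC=1 idx=1 pred=N actual=N -> ctr[1]=0
Ev 4: PC=1 idx=1 pred=N actual=N -> ctr[1]=0
Ev 5: PC=3 idx=1 pred=N actual=N -> ctr[1]=0
Ev 6: PC=1 idx=1 pred=N actual=N -> ctr[1]=0
Ev 7: PC=3 idx=1 pred=N actual=T -> ctr[1]=1
Ev 8: PC=1 idx=1 pred=N actual=T -> ctr[1]=2
Ev 9: PC=1 idx=1 pred=T actual=T -> ctr[1]=3
Ev 10: PC=1 idx=1 pred=T actual=N -> ctr[1]=2
Ev 11: PC=1 idx=1 pred=T actual=N -> ctr[1]=1
Ev 12: PC=1 idx=1 pred=N actual=N -> ctr[1]=0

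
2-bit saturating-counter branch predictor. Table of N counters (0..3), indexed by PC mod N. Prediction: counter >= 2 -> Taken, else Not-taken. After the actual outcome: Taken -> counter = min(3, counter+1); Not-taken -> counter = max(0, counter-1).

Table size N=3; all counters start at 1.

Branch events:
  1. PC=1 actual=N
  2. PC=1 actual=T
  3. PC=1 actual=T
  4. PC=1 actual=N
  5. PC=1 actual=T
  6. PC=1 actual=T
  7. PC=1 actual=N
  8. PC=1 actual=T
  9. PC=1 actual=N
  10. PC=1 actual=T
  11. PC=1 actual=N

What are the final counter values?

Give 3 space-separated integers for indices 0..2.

Answer: 1 2 1

Derivation:
Ev 1: PC=1 idx=1 pred=N actual=N -> ctr[1]=0
Ev 2: PC=1 idx=1 pred=N actual=T -> ctr[1]=1
Ev 3: PC=1 idx=1 pred=N actual=T -> ctr[1]=2
Ev 4: PC=1 idx=1 pred=T actual=N -> ctr[1]=1
Ev 5: PC=1 idx=1 pred=N actual=T -> ctr[1]=2
Ev 6: PC=1 idx=1 pred=T actual=T -> ctr[1]=3
Ev 7: PC=1 idx=1 pred=T actual=N -> ctr[1]=2
Ev 8: PC=1 idx=1 pred=T actual=T -> ctr[1]=3
Ev 9: PC=1 idx=1 pred=T actual=N -> ctr[1]=2
Ev 10: PC=1 idx=1 pred=T actual=T -> ctr[1]=3
Ev 11: PC=1 idx=1 pred=T actual=N -> ctr[1]=2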